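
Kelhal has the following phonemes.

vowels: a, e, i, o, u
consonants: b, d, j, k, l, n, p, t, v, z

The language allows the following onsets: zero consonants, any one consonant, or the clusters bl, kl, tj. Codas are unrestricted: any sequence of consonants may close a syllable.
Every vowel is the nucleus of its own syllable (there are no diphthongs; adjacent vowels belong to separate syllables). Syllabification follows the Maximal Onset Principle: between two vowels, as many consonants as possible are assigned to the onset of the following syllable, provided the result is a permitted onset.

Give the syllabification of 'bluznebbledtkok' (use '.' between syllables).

The vowels are u, e, e, o — 4 nuclei, so 4 syllables.
V1 /u/ – V2 /e/: /zn/ — longest licit onset from the right is /n/, leaving /z/ as coda.
V2 /e/ – V3 /e/: /bbl/ splits as /b/ + /bl/ (/bl/ is the longest suffix that is a licit onset).
V3 /e/ – V4 /o/: /dtk/; trying suffixes from longest down, /k/ is the first permitted one, so coda /dt/ | onset /k/.

bluz.neb.bledt.kok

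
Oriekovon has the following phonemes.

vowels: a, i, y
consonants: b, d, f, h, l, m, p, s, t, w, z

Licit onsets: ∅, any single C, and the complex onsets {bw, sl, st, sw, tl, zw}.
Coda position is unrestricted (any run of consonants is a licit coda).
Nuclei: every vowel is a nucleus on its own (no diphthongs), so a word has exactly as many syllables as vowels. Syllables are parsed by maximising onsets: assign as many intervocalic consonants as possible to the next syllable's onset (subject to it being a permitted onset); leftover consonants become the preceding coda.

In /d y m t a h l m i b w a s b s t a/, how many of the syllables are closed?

3

Vowels present: y, a, i, a, a; each is a nucleus, giving 5 syllables.
/y…a/ gap (V1→V2): /mt/ — longest licit onset from the right is /t/, leaving /m/ as coda.
/a…i/ gap (V2→V3): /hlm/ splits as /hl/ + /m/ (/m/ is the longest suffix that is a licit onset).
/i…a/ gap (V3→V4): /bw/ — entire cluster is a permitted onset → onset /bw/, coda ∅.
/a…a/ gap (V4→V5): /sbst/; trying suffixes from longest down, /st/ is the first permitted one, so coda /sb/ | onset /st/.
Putting it together: dym.tahl.mi.bwasb.sta.
Classifying each syllable: /dym/ (closed), /tahl/ (closed), /mi/ (open), /bwasb/ (closed), /sta/ (open).
Closed syllables: 3.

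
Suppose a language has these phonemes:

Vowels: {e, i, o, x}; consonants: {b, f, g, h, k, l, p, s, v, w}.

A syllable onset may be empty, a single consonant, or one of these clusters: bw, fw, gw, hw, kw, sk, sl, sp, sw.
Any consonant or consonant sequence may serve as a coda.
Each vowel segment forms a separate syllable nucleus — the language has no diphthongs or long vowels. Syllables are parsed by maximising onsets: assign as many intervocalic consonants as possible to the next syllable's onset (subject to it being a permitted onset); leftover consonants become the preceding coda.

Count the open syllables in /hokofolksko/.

Vowels present: o, o, o, o; each is a nucleus, giving 4 syllables.
V1 /o/ – V2 /o/: just /k/ — single C goes to the following onset.
V2 /o/ – V3 /o/: just /f/ — single C goes to the following onset.
V3 /o/ – V4 /o/: cluster /lksk/ — the longest permitted-onset suffix is /sk/; onset = /sk/, preceding coda = /lk/.
Putting it together: ho.ko.folk.sko.
Classifying each syllable: /ho/ (open), /ko/ (open), /folk/ (closed), /sko/ (open).
Open syllables: 3.

3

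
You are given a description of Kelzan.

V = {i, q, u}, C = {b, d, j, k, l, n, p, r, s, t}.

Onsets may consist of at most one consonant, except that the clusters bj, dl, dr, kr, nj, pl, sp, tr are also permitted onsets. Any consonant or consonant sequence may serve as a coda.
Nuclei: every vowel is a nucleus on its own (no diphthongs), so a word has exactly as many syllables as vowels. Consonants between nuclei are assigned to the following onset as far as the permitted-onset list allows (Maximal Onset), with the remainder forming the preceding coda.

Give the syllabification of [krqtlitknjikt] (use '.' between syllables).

krqt.litk.njikt

Vowels present: q, i, i; each is a nucleus, giving 3 syllables.
Between /q/ (V1) and /i/ (V2): /tl/ — longest licit onset from the right is /l/, leaving /t/ as coda.
Between /i/ (V2) and /i/ (V3): /tknj/ — longest licit onset from the right is /nj/, leaving /tk/ as coda.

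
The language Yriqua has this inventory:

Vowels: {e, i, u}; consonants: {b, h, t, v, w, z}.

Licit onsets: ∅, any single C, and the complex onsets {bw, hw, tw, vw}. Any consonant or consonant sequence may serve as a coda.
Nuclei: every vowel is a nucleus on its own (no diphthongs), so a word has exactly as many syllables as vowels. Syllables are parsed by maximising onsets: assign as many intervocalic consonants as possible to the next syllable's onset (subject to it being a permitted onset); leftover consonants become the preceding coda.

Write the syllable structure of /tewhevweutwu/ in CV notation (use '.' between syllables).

Vowels present: e, e, e, u, u; each is a nucleus, giving 5 syllables.
V1 /e/ – V2 /e/: /wh/; trying suffixes from longest down, /h/ is the first permitted one, so coda /w/ | onset /h/.
V2 /e/ – V3 /e/: /vw/ is a licit onset in full, so it all attaches to the next syllable.
V3 /e/ – V4 /u/: hiatus — the boundary sits between the two vowels.
V4 /u/ – V5 /u/: /tw/ is a licit onset in full, so it all attaches to the next syllable.
Syllabification: tew.he.vwe.u.twu.
Mapping each syllable to C/V: /tew/ → CVC, /he/ → CV, /vwe/ → CCV, /u/ → V, /twu/ → CCV.

CVC.CV.CCV.V.CCV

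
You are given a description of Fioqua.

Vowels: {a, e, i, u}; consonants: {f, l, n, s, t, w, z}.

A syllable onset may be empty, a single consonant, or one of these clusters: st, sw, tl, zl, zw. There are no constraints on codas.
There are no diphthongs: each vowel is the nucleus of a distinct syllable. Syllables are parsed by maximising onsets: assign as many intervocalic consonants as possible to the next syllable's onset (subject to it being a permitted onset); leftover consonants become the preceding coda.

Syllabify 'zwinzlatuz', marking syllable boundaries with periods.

Nuclei (vowels): i, a, u → 3 syllables.
σ1/σ2 boundary: /nzl/ — longest licit onset from the right is /zl/, leaving /n/ as coda.
σ2/σ3 boundary: /t/ is a single consonant, so it becomes the next onset.

zwin.zla.tuz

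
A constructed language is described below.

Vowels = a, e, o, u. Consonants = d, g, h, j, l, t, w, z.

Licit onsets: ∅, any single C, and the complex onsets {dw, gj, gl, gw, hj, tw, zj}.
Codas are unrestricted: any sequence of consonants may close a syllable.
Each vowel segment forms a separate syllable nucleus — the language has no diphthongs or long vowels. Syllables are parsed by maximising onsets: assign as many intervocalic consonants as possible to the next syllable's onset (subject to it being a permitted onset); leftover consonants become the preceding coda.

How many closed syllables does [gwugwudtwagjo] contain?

Nuclei (vowels): u, u, a, o → 4 syllables.
Between /u/ (V1) and /u/ (V2): cluster /gw/ — /gw/ is itself a permitted onset, so the whole cluster goes right; preceding coda = ∅.
Between /u/ (V2) and /a/ (V3): /dtw/; trying suffixes from longest down, /tw/ is the first permitted one, so coda /d/ | onset /tw/.
Between /a/ (V3) and /o/ (V4): /gj/ — entire cluster is a permitted onset → onset /gj/, coda ∅.
Putting it together: gwu.gwud.twa.gjo.
Classifying each syllable: /gwu/ (open), /gwud/ (closed), /twa/ (open), /gjo/ (open).
Closed syllables: 1.

1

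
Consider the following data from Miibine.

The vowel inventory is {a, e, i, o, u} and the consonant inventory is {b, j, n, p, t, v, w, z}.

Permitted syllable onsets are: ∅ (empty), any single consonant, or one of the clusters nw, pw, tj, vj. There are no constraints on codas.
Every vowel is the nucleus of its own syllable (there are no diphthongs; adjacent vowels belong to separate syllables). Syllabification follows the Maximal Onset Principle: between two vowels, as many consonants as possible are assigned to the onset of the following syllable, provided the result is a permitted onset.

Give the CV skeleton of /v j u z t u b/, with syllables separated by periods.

The vowels are u, u — 2 nuclei, so 2 syllables.
Between /u/ (V1) and /u/ (V2): /zt/ — longest licit onset from the right is /t/, leaving /z/ as coda.
Result: vjuz.tub.
Mapping each syllable to C/V: /vjuz/ → CCVC, /tub/ → CVC.

CCVC.CVC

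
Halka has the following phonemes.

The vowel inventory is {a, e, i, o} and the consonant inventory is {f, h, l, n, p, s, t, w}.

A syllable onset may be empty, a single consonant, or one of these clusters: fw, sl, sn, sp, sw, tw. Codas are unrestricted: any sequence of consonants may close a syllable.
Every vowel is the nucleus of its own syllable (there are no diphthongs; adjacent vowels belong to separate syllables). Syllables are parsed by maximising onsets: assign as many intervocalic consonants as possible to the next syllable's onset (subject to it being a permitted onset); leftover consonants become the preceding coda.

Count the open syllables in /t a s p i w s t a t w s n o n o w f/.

2

Nuclei (vowels): a, i, a, o, o → 5 syllables.
V1 /a/ – V2 /i/: cluster /sp/ — /sp/ is itself a permitted onset, so the whole cluster goes right; preceding coda = ∅.
V2 /i/ – V3 /a/: cluster /wst/ — the longest permitted-onset suffix is /t/; onset = /t/, preceding coda = /ws/.
V3 /a/ – V4 /o/: cluster /twsn/ — the longest permitted-onset suffix is /sn/; onset = /sn/, preceding coda = /tw/.
V4 /o/ – V5 /o/: /n/ is a single consonant, so it becomes the next onset.
So the parse is ta.spiws.tatw.sno.nowf.
Classifying each syllable: /ta/ (open), /spiws/ (closed), /tatw/ (closed), /sno/ (open), /nowf/ (closed).
Open syllables: 2.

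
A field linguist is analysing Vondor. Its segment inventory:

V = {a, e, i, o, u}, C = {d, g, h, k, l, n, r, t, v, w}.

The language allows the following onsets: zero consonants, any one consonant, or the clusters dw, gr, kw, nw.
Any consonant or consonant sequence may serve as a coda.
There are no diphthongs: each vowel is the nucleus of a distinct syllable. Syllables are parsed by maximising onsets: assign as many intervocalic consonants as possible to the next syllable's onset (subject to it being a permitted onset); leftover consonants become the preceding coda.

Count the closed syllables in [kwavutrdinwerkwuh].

Nuclei (vowels): a, u, i, e, u → 5 syllables.
Between /a/ (V1) and /u/ (V2): /v/ → onset of the next syllable (single consonants are always licit onsets).
Between /u/ (V2) and /i/ (V3): /trd/ — longest licit onset from the right is /d/, leaving /tr/ as coda.
Between /i/ (V3) and /e/ (V4): cluster /nw/ — /nw/ is itself a permitted onset, so the whole cluster goes right; preceding coda = ∅.
Between /e/ (V4) and /u/ (V5): cluster /rkw/ — the longest permitted-onset suffix is /kw/; onset = /kw/, preceding coda = /r/.
Putting it together: kwa.vutr.di.nwer.kwuh.
Classifying each syllable: /kwa/ (open), /vutr/ (closed), /di/ (open), /nwer/ (closed), /kwuh/ (closed).
Closed syllables: 3.

3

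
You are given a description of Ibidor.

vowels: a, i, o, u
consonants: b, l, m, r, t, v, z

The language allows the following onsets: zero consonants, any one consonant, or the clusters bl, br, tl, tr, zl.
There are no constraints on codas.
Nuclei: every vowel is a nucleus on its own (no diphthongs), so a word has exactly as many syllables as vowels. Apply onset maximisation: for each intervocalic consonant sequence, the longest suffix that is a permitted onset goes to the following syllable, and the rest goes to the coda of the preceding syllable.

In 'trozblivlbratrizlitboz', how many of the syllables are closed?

4

Nuclei (vowels): o, i, a, i, i, o → 6 syllables.
σ1/σ2 boundary: cluster /zbl/ — the longest permitted-onset suffix is /bl/; onset = /bl/, preceding coda = /z/.
σ2/σ3 boundary: /vlbr/ splits as /vl/ + /br/ (/br/ is the longest suffix that is a licit onset).
σ3/σ4 boundary: cluster /tr/ — /tr/ is itself a permitted onset, so the whole cluster goes right; preceding coda = ∅.
σ4/σ5 boundary: cluster /zl/ — /zl/ is itself a permitted onset, so the whole cluster goes right; preceding coda = ∅.
σ5/σ6 boundary: /tb/; trying suffixes from longest down, /b/ is the first permitted one, so coda /t/ | onset /b/.
Syllabification: troz.blivl.bra.tri.zlit.boz.
Classifying each syllable: /troz/ (closed), /blivl/ (closed), /bra/ (open), /tri/ (open), /zlit/ (closed), /boz/ (closed).
Closed syllables: 4.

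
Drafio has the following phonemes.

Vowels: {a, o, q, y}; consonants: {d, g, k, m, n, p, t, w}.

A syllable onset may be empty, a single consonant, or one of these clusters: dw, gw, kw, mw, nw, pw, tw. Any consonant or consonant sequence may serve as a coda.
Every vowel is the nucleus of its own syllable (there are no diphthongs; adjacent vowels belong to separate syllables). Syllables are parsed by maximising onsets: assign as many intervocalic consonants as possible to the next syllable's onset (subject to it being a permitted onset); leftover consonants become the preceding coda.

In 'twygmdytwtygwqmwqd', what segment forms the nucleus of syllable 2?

Nuclei (vowels): y, y, y, q, q → 5 syllables.
The second nucleus (vowel 2 from the left) is /y/.

y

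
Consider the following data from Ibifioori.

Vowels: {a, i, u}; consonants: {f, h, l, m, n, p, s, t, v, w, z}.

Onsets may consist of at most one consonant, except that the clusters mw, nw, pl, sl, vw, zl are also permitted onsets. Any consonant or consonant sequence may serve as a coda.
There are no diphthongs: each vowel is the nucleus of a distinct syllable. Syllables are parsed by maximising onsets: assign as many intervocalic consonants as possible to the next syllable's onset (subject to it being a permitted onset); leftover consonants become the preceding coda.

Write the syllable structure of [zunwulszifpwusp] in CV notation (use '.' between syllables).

Vowels present: u, u, i, u; each is a nucleus, giving 4 syllables.
Between /u/ (V1) and /u/ (V2): cluster /nw/ — /nw/ is itself a permitted onset, so the whole cluster goes right; preceding coda = ∅.
Between /u/ (V2) and /i/ (V3): cluster /lsz/ — the longest permitted-onset suffix is /z/; onset = /z/, preceding coda = /ls/.
Between /i/ (V3) and /u/ (V4): /fpw/ splits as /fp/ + /w/ (/w/ is the longest suffix that is a licit onset).
Putting it together: zu.nwuls.zifp.wusp.
Mapping each syllable to C/V: /zu/ → CV, /nwuls/ → CCVCC, /zifp/ → CVCC, /wusp/ → CVCC.

CV.CCVCC.CVCC.CVCC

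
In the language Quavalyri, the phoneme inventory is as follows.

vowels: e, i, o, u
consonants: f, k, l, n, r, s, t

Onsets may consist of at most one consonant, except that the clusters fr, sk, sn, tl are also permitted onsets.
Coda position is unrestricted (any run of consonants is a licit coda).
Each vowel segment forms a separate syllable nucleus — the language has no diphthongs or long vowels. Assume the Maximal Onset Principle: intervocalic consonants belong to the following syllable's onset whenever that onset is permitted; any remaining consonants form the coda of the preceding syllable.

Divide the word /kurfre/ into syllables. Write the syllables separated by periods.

kur.fre

Vowels present: u, e; each is a nucleus, giving 2 syllables.
V1 /u/ – V2 /e/: /rfr/ — longest licit onset from the right is /fr/, leaving /r/ as coda.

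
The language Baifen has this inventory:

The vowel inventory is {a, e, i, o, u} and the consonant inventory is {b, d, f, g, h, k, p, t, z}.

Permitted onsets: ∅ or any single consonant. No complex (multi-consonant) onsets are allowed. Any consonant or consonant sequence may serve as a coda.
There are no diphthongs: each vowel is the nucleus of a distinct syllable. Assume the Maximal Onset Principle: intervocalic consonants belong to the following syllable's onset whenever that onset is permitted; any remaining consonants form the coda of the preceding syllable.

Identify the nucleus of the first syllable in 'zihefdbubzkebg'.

i

The vowels are i, e, u, e — 4 nuclei, so 4 syllables.
The first nucleus (vowel 1 from the left) is /i/.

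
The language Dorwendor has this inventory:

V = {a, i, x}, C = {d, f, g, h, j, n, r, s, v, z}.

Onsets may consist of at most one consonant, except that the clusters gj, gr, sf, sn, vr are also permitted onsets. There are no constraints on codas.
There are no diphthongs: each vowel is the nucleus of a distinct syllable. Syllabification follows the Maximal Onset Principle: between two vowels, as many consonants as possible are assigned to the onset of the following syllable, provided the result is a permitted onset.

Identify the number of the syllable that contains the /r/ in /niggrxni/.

The vowels are i, x, i — 3 nuclei, so 3 syllables.
V1 /i/ – V2 /x/: /ggr/ — longest licit onset from the right is /gr/, leaving /g/ as coda.
V2 /x/ – V3 /i/: /n/ is a single consonant, so it becomes the next onset.
Putting it together: nig.grx.ni.
The /r/ is in the onset of syllable 2 (/grx/).

2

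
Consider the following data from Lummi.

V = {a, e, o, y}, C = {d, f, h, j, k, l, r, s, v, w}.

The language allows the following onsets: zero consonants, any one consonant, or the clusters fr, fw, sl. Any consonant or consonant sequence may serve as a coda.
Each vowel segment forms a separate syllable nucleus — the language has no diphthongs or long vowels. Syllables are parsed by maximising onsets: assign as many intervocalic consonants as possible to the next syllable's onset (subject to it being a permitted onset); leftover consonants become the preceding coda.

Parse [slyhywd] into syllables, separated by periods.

sly.hywd

The vowels are y, y — 2 nuclei, so 2 syllables.
σ1/σ2 boundary: /h/ is a single consonant, so it becomes the next onset.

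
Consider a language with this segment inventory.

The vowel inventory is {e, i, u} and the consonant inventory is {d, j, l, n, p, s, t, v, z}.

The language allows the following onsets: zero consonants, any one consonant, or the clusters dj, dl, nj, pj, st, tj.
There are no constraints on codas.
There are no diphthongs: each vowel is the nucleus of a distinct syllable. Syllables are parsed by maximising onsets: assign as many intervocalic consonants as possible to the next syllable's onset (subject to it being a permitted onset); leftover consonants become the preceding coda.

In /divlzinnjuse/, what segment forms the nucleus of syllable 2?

i

Nuclei (vowels): i, i, u, e → 4 syllables.
The second nucleus (vowel 2 from the left) is /i/.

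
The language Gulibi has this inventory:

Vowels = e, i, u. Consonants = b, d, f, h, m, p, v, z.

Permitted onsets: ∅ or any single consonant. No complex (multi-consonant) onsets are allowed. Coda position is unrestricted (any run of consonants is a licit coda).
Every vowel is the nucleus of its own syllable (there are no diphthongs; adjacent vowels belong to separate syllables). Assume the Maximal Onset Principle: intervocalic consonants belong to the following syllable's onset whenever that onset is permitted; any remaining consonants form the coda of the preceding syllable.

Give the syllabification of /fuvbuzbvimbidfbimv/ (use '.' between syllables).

fuv.buzb.vim.bidf.bimv

Nuclei (vowels): u, u, i, i, i → 5 syllables.
Between /u/ (V1) and /u/ (V2): /vb/ — longest licit onset from the right is /b/, leaving /v/ as coda.
Between /u/ (V2) and /i/ (V3): /zbv/; trying suffixes from longest down, /v/ is the first permitted one, so coda /zb/ | onset /v/.
Between /i/ (V3) and /i/ (V4): /mb/ — longest licit onset from the right is /b/, leaving /m/ as coda.
Between /i/ (V4) and /i/ (V5): cluster /dfb/ — the longest permitted-onset suffix is /b/; onset = /b/, preceding coda = /df/.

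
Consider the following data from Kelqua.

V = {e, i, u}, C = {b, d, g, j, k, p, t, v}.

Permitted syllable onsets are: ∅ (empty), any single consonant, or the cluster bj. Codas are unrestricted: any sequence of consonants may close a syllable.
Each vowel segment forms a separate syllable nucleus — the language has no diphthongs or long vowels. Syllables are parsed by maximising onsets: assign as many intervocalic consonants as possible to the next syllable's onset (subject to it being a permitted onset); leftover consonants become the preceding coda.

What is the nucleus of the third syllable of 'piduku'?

u

The vowels are i, u, u — 3 nuclei, so 3 syllables.
The third nucleus (vowel 3 from the left) is /u/.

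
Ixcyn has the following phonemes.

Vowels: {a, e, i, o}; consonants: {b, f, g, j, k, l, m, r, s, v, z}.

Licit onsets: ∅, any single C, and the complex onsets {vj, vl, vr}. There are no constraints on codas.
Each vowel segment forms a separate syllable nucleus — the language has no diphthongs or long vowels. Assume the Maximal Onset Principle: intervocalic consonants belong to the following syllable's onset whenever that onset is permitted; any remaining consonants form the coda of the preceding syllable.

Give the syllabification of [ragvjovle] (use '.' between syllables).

rag.vjo.vle

Nuclei (vowels): a, o, e → 3 syllables.
/a…o/ gap (V1→V2): /gvj/ — longest licit onset from the right is /vj/, leaving /g/ as coda.
/o…e/ gap (V2→V3): cluster /vl/ — /vl/ is itself a permitted onset, so the whole cluster goes right; preceding coda = ∅.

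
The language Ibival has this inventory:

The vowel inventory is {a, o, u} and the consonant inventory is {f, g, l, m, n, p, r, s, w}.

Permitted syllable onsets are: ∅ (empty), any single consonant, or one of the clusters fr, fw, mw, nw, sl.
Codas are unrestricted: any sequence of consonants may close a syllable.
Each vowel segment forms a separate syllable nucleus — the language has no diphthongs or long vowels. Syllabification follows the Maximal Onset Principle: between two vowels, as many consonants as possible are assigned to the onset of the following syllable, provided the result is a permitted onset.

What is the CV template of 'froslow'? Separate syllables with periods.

CCV.CCVC

Vowels present: o, o; each is a nucleus, giving 2 syllables.
Between /o/ (V1) and /o/ (V2): /sl/ — entire cluster is a permitted onset → onset /sl/, coda ∅.
Result: fro.slow.
Mapping each syllable to C/V: /fro/ → CCV, /slow/ → CCVC.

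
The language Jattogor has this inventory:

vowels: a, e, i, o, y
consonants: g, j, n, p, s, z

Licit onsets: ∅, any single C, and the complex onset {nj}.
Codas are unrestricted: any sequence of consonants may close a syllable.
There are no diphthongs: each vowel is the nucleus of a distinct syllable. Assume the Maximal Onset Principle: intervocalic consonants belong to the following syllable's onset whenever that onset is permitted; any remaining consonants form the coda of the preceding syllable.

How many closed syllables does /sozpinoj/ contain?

2

Nuclei (vowels): o, i, o → 3 syllables.
Between /o/ (V1) and /i/ (V2): /zp/; trying suffixes from longest down, /p/ is the first permitted one, so coda /z/ | onset /p/.
Between /i/ (V2) and /o/ (V3): /n/ is a single consonant, so it becomes the next onset.
Result: soz.pi.noj.
Classifying each syllable: /soz/ (closed), /pi/ (open), /noj/ (closed).
Closed syllables: 2.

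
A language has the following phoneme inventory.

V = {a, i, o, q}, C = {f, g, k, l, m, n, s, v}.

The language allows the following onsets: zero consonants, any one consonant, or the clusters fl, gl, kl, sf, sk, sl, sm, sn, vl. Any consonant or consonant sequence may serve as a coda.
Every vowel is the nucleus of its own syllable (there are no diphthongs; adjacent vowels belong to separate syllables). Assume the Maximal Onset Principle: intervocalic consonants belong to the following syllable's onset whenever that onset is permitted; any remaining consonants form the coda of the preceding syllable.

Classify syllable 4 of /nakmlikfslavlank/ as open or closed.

closed

Vowels present: a, i, a, a; each is a nucleus, giving 4 syllables.
V1 /a/ – V2 /i/: /kml/ splits as /km/ + /l/ (/l/ is the longest suffix that is a licit onset).
V2 /i/ – V3 /a/: /kfsl/; trying suffixes from longest down, /sl/ is the first permitted one, so coda /kf/ | onset /sl/.
V3 /a/ – V4 /a/: cluster /vl/ — /vl/ is itself a permitted onset, so the whole cluster goes right; preceding coda = ∅.
Result: nakm.likf.sla.vlank.
Syllable 4 is /vlank/ with coda /nk/, so it is closed.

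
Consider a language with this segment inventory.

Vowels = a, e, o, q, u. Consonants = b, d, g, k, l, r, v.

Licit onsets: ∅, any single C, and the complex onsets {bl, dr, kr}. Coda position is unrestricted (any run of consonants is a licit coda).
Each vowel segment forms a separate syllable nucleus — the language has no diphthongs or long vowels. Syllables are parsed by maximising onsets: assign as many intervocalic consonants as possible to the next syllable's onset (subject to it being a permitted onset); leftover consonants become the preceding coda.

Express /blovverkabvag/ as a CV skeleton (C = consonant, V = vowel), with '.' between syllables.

CCVC.CVC.CVC.CVC

Nuclei (vowels): o, e, a, a → 4 syllables.
Between /o/ (V1) and /e/ (V2): /vv/; trying suffixes from longest down, /v/ is the first permitted one, so coda /v/ | onset /v/.
Between /e/ (V2) and /a/ (V3): /rk/ splits as /r/ + /k/ (/k/ is the longest suffix that is a licit onset).
Between /a/ (V3) and /a/ (V4): /bv/ splits as /b/ + /v/ (/v/ is the longest suffix that is a licit onset).
So the parse is blov.ver.kab.vag.
Mapping each syllable to C/V: /blov/ → CCVC, /ver/ → CVC, /kab/ → CVC, /vag/ → CVC.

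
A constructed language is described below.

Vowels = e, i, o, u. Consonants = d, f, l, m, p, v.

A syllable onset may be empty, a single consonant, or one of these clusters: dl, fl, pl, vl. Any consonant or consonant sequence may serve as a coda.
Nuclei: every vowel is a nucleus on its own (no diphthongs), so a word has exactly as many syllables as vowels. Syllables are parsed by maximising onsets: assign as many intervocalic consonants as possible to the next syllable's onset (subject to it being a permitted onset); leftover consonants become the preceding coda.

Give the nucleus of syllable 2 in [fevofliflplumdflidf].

o

Vowels present: e, o, i, u, i; each is a nucleus, giving 5 syllables.
The second nucleus (vowel 2 from the left) is /o/.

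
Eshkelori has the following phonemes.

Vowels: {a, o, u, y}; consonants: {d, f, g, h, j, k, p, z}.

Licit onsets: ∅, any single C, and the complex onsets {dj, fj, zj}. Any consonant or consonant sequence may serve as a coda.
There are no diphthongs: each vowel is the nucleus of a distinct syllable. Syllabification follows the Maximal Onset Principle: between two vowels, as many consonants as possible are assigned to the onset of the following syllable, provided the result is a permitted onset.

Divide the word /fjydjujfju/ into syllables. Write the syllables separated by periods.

fjy.djuj.fju

Nuclei (vowels): y, u, u → 3 syllables.
σ1/σ2 boundary: cluster /dj/ — /dj/ is itself a permitted onset, so the whole cluster goes right; preceding coda = ∅.
σ2/σ3 boundary: /jfj/ splits as /j/ + /fj/ (/fj/ is the longest suffix that is a licit onset).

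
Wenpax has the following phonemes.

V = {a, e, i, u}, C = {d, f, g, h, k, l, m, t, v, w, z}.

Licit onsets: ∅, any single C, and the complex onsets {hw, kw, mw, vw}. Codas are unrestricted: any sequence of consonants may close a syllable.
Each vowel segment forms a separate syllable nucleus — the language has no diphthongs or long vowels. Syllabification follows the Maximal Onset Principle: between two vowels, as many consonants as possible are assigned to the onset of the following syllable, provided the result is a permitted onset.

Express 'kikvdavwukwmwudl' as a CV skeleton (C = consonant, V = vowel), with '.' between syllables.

The vowels are i, a, u, u — 4 nuclei, so 4 syllables.
σ1/σ2 boundary: /kvd/ splits as /kv/ + /d/ (/d/ is the longest suffix that is a licit onset).
σ2/σ3 boundary: /vw/ is a licit onset in full, so it all attaches to the next syllable.
σ3/σ4 boundary: /kwmw/ — longest licit onset from the right is /mw/, leaving /kw/ as coda.
Putting it together: kikv.da.vwukw.mwudl.
Mapping each syllable to C/V: /kikv/ → CVCC, /da/ → CV, /vwukw/ → CCVCC, /mwudl/ → CCVCC.

CVCC.CV.CCVCC.CCVCC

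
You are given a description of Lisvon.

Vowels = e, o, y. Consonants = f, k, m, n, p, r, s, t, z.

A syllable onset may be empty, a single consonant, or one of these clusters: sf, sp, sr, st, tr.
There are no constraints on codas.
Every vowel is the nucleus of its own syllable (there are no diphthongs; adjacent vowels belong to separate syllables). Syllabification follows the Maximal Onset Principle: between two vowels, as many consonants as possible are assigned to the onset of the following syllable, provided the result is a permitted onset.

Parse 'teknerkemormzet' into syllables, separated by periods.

tek.ner.ke.morm.zet

Vowels present: e, e, e, o, e; each is a nucleus, giving 5 syllables.
/e…e/ gap (V1→V2): /kn/ splits as /k/ + /n/ (/n/ is the longest suffix that is a licit onset).
/e…e/ gap (V2→V3): cluster /rk/ — the longest permitted-onset suffix is /k/; onset = /k/, preceding coda = /r/.
/e…o/ gap (V3→V4): just /m/ — single C goes to the following onset.
/o…e/ gap (V4→V5): cluster /rmz/ — the longest permitted-onset suffix is /z/; onset = /z/, preceding coda = /rm/.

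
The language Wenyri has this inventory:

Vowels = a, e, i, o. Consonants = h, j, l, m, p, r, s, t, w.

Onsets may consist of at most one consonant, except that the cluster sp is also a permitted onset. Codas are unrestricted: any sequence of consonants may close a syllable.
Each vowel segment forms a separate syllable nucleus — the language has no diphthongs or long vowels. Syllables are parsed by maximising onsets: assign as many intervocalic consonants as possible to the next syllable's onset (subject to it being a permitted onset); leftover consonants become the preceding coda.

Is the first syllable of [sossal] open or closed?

closed

Nuclei (vowels): o, a → 2 syllables.
Between /o/ (V1) and /a/ (V2): cluster /ss/ — the longest permitted-onset suffix is /s/; onset = /s/, preceding coda = /s/.
So the parse is sos.sal.
Syllable 1 is /sos/ with coda /s/, so it is closed.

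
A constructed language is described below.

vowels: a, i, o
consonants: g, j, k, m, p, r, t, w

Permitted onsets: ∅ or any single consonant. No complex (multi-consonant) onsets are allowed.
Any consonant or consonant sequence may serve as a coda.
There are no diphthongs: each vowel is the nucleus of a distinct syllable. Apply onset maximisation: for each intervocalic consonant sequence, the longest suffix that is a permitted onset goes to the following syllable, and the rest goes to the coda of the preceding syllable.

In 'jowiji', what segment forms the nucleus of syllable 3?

i

Nuclei (vowels): o, i, i → 3 syllables.
The third nucleus (vowel 3 from the left) is /i/.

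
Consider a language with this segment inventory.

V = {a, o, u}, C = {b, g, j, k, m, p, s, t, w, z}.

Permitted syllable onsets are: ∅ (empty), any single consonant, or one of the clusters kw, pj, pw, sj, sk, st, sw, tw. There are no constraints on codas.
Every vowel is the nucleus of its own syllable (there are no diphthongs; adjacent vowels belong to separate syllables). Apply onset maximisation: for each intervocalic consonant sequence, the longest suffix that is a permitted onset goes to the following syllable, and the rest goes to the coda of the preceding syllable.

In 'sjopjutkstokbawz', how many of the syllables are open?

Nuclei (vowels): o, u, o, a → 4 syllables.
Between /o/ (V1) and /u/ (V2): /pj/ is a licit onset in full, so it all attaches to the next syllable.
Between /u/ (V2) and /o/ (V3): cluster /tkst/ — the longest permitted-onset suffix is /st/; onset = /st/, preceding coda = /tk/.
Between /o/ (V3) and /a/ (V4): /kb/ splits as /k/ + /b/ (/b/ is the longest suffix that is a licit onset).
So the parse is sjo.pjutk.stok.bawz.
Classifying each syllable: /sjo/ (open), /pjutk/ (closed), /stok/ (closed), /bawz/ (closed).
Open syllables: 1.

1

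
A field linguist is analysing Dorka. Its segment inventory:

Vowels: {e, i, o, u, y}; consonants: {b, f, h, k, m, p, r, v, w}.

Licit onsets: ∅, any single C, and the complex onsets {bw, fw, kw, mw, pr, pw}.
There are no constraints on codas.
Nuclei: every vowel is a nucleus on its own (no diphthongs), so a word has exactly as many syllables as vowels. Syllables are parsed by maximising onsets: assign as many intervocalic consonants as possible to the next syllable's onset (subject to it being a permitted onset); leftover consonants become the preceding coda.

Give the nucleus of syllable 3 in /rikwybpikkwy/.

Nuclei (vowels): i, y, i, y → 4 syllables.
The third nucleus (vowel 3 from the left) is /i/.

i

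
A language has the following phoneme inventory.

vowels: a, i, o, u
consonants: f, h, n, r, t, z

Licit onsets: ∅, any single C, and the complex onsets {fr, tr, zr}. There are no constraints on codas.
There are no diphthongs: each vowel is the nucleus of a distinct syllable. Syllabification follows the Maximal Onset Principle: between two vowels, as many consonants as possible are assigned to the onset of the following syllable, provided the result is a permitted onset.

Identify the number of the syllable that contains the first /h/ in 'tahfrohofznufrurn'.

1

The vowels are a, o, o, u, u — 5 nuclei, so 5 syllables.
V1 /a/ – V2 /o/: /hfr/ splits as /h/ + /fr/ (/fr/ is the longest suffix that is a licit onset).
V2 /o/ – V3 /o/: just /h/ — single C goes to the following onset.
V3 /o/ – V4 /u/: cluster /fzn/ — the longest permitted-onset suffix is /n/; onset = /n/, preceding coda = /fz/.
V4 /u/ – V5 /u/: /fr/ — entire cluster is a permitted onset → onset /fr/, coda ∅.
Syllabification: tah.fro.hofz.nu.frurn.
The first /h/ is in the coda of syllable 1 (/tah/).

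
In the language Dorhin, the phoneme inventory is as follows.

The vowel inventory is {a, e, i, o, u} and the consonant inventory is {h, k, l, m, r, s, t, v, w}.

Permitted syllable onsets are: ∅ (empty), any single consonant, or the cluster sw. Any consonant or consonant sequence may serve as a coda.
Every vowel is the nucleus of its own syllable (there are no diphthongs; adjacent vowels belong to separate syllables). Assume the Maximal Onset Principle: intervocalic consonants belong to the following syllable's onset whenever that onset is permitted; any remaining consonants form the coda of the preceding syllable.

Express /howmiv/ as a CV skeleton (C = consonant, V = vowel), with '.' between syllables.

The vowels are o, i — 2 nuclei, so 2 syllables.
Between /o/ (V1) and /i/ (V2): cluster /wm/ — the longest permitted-onset suffix is /m/; onset = /m/, preceding coda = /w/.
Result: how.miv.
Mapping each syllable to C/V: /how/ → CVC, /miv/ → CVC.

CVC.CVC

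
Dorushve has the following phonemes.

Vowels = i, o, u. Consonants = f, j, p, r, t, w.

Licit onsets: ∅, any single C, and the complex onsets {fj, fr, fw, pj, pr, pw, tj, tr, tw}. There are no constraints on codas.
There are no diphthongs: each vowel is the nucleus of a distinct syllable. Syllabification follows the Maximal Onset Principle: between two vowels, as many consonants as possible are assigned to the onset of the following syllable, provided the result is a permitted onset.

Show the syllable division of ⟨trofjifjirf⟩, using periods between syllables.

tro.fji.fjirf

The vowels are o, i, i — 3 nuclei, so 3 syllables.
σ1/σ2 boundary: cluster /fj/ — /fj/ is itself a permitted onset, so the whole cluster goes right; preceding coda = ∅.
σ2/σ3 boundary: /fj/ — entire cluster is a permitted onset → onset /fj/, coda ∅.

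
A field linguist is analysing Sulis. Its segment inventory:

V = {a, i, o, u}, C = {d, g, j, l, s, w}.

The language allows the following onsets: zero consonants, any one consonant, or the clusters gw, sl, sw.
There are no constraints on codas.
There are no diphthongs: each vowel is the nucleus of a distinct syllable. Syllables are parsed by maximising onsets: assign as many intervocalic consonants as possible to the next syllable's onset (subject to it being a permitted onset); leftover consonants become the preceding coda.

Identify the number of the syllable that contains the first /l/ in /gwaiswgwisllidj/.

The vowels are a, i, i, i — 4 nuclei, so 4 syllables.
σ1/σ2 boundary: hiatus — the boundary sits between the two vowels.
σ2/σ3 boundary: cluster /swgw/ — the longest permitted-onset suffix is /gw/; onset = /gw/, preceding coda = /sw/.
σ3/σ4 boundary: /sll/ splits as /sl/ + /l/ (/l/ is the longest suffix that is a licit onset).
Result: gwa.isw.gwisl.lidj.
The first /l/ is in the coda of syllable 3 (/gwisl/).

3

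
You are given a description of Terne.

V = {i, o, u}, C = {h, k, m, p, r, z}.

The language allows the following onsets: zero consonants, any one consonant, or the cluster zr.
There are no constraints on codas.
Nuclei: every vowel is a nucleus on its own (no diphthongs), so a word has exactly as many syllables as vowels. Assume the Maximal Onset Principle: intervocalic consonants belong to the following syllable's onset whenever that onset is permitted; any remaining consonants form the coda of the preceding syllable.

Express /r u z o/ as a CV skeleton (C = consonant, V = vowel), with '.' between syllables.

CV.CV

The vowels are u, o — 2 nuclei, so 2 syllables.
/u…o/ gap (V1→V2): /z/ → onset of the next syllable (single consonants are always licit onsets).
Result: ru.zo.
Mapping each syllable to C/V: /ru/ → CV, /zo/ → CV.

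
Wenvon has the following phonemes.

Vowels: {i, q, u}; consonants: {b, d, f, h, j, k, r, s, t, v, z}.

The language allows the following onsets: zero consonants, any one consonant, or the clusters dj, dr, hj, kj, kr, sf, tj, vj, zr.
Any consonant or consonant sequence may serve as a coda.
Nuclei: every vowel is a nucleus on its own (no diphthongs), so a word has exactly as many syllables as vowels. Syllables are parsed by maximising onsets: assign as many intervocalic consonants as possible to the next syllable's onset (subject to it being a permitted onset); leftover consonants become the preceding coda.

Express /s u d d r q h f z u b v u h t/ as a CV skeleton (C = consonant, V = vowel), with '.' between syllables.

Nuclei (vowels): u, q, u, u → 4 syllables.
/u…q/ gap (V1→V2): /ddr/; trying suffixes from longest down, /dr/ is the first permitted one, so coda /d/ | onset /dr/.
/q…u/ gap (V2→V3): /hfz/ splits as /hf/ + /z/ (/z/ is the longest suffix that is a licit onset).
/u…u/ gap (V3→V4): cluster /bv/ — the longest permitted-onset suffix is /v/; onset = /v/, preceding coda = /b/.
Syllabification: sud.drqhf.zub.vuht.
Mapping each syllable to C/V: /sud/ → CVC, /drqhf/ → CCVCC, /zub/ → CVC, /vuht/ → CVCC.

CVC.CCVCC.CVC.CVCC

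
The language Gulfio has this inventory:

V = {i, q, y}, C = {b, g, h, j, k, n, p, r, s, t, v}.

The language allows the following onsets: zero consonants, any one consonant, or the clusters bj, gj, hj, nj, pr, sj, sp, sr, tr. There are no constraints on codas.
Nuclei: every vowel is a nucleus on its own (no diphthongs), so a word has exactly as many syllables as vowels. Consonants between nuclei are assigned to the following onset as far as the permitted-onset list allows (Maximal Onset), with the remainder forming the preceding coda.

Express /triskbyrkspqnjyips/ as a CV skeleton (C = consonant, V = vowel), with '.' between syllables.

Nuclei (vowels): i, y, q, y, i → 5 syllables.
σ1/σ2 boundary: cluster /skb/ — the longest permitted-onset suffix is /b/; onset = /b/, preceding coda = /sk/.
σ2/σ3 boundary: /rksp/; trying suffixes from longest down, /sp/ is the first permitted one, so coda /rk/ | onset /sp/.
σ3/σ4 boundary: /nj/ is a licit onset in full, so it all attaches to the next syllable.
σ4/σ5 boundary: hiatus — the boundary sits between the two vowels.
So the parse is trisk.byrk.spq.njy.ips.
Mapping each syllable to C/V: /trisk/ → CCVCC, /byrk/ → CVCC, /spq/ → CCV, /njy/ → CCV, /ips/ → VCC.

CCVCC.CVCC.CCV.CCV.VCC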